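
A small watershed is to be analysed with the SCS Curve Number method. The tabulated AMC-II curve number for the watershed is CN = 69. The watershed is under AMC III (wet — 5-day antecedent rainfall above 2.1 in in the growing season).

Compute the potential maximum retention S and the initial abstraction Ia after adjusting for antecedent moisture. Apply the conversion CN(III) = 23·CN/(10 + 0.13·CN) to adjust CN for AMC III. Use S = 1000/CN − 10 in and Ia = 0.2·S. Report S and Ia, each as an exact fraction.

S = 3100/1587 in ≈ 1.953 in; Ia = 620/1587 in ≈ 0.391 in

CN(III) from CN(II)=69: (23·69)/(10 + 0.13·69) = 158700/1897 ≈ 83.658
Max retention: S = 1000/(158700/1897) − 10 = 3100/1587 in (≈ 1.953 in)
Ia = 0.2S: 0.2·1.953 = 0.391 in (exactly 620/1587)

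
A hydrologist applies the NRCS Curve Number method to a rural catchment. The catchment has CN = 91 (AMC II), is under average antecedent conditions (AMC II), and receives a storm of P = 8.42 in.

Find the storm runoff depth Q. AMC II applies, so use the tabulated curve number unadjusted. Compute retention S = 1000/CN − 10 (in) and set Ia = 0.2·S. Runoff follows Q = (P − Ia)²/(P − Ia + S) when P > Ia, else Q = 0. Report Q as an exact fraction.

Q = 1399582921/190695050 in ≈ 7.339 in

Average conditions: CN = 91 (no AMC adjustment).
Max retention: S = 1000/91 − 10 = 90/91 in (≈ 0.989 in)
Initial abstraction Ia = S/5 = (90/91)/5 = 18/91 ≈ 0.198 in
Excess rainfall: 8.420 − 0.198 = 8.222 in; P > Ia so Q > 0
Q: (37411/4550)² ÷ (41911/4550) = 1399582921/190695050 in (≈ 7.339 in)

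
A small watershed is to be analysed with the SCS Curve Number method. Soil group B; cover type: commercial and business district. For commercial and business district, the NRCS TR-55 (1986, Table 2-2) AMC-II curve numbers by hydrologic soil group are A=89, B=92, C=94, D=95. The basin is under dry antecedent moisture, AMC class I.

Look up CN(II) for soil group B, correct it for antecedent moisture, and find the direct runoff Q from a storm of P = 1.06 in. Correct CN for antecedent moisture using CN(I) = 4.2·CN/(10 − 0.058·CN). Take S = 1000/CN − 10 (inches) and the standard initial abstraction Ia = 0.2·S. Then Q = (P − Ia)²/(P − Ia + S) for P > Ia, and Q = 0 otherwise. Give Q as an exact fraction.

Q = 243328801/1584215850 in ≈ 0.154 in

NRCS table: commercial and business district, soil group B → CN(II) = 92
Dry (AMC I): CN(I) = 4.2·92/(10 − 0.058·92) = (1932/5)/(583/125) = 48300/583 ≈ 82.847
Max retention: S = 1000/(48300/583) − 10 = 1000/483 in (≈ 2.070 in)
Ia = 0.2S: 0.2·2.070 = 0.414 in (exactly 200/483)
Since P=1.060 > Ia=0.414: effective rainfall P−Ia = 15599/24150 in
Runoff Q = (P−Ia)²/(P−Ia+S) = (0.646)²/(0.646+2.070) = 243328801/1584215850 ≈ 0.154 in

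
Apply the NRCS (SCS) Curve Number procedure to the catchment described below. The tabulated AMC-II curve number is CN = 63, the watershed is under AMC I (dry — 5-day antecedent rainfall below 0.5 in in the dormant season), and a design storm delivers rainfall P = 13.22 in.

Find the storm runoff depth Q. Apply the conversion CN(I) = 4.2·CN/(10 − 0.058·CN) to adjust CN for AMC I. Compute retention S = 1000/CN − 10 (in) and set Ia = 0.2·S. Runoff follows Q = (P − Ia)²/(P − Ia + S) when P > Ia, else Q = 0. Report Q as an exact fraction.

Q = 475414387009/106799373450 in ≈ 4.451 in

Adjust CN=63 to AMC I: 4.2·63/(10 − 0.058·63) → (1323/5) ÷ (3173/500) = 132300/3173 ≈ 41.696
Retention S: 1000/CN − 10 with CN=41.696 → S = 18500/1323 ≈ 13.983 in
Initial abstraction Ia = S/5 = (18500/1323)/5 = 3700/1323 ≈ 2.797 in
Excess rainfall: 13.220 − 2.797 = 10.423 in; P > Ia so Q > 0
Q: (689503/66150)² ÷ (1614503/66150) = 475414387009/106799373450 in (≈ 4.451 in)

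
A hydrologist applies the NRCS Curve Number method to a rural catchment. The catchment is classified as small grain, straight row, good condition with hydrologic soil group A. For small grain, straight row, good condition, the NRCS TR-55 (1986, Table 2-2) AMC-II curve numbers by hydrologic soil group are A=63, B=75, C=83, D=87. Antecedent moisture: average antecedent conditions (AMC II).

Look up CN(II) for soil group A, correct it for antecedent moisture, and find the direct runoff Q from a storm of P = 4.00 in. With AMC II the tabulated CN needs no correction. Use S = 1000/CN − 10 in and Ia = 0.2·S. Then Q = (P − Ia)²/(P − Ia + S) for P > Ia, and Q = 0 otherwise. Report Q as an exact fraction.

NRCS table: small grain, straight row, good condition, soil group A → CN(II) = 63
CN(II) = 63; AMC II needs no correction.
S = 1000/63 − 10 = 370/63 in ≈ 5.873 in
Ia = 0.2S: 0.2·5.873 = 1.175 in (exactly 74/63)
Excess rainfall: 4.000 − 1.175 = 2.825 in; P > Ia so Q > 0
Q = (178/63)²/((178/63) + 370/63) = (31684/3969)/(548/63) = 7921/8631 in ≈ 0.918 in

Q = 7921/8631 in ≈ 0.918 in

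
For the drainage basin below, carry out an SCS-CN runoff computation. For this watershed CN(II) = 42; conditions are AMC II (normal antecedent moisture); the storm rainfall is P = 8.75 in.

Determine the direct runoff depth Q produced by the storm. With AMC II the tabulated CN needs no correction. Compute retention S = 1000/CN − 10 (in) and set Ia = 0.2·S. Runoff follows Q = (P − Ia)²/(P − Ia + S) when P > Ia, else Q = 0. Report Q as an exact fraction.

Q = 253009/139692 in ≈ 1.811 in

Average conditions: CN = 42 (no AMC adjustment).
Max retention: S = 1000/42 − 10 = 290/21 in (≈ 13.810 in)
Ia = 0.2S: 0.2·13.810 = 2.762 in (exactly 58/21)
Since P=8.750 > Ia=2.762: effective rainfall P−Ia = 503/84 in
Q: (503/84)² ÷ (1663/84) = 253009/139692 in (≈ 1.811 in)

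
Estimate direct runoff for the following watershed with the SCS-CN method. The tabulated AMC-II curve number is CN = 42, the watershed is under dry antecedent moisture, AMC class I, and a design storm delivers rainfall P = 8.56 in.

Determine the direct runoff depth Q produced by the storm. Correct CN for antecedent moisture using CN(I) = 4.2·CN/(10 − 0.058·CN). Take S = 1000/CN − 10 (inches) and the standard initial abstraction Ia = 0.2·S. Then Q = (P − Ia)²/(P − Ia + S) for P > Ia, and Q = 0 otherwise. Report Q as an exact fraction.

Q = 239235938/2118861675 in ≈ 0.113 in

Adjust CN=42 to AMC I: 4.2·42/(10 − 0.058·42) → (882/5) ÷ (1891/250) = 44100/1891 ≈ 23.321
S = 1000/(44100/1891) − 10 = 14500/441 in ≈ 32.880 in
Ia = 0.2S: 0.2·32.880 = 6.576 in (exactly 2900/441)
Excess rainfall: 8.560 − 6.576 = 1.984 in; P > Ia so Q > 0
Q: (21874/11025)² ÷ (384374/11025) = 239235938/2118861675 in (≈ 0.113 in)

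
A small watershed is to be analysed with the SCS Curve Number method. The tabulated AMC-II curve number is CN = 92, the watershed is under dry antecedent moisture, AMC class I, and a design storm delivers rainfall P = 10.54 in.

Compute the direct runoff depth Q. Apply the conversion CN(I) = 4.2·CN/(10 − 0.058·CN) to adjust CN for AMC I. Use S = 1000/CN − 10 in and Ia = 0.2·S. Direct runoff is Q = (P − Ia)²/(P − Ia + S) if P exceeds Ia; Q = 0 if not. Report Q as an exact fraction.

Dry (AMC I): CN(I) = 4.2·92/(10 − 0.058·92) = (1932/5)/(583/125) = 48300/583 ≈ 82.847
Max retention: S = 1000/(48300/583) − 10 = 1000/483 in (≈ 2.070 in)
Ia = 0.2S: 0.2·2.070 = 0.414 in (exactly 200/483)
Excess rainfall: 10.540 − 0.414 = 10.126 in; P > Ia so Q > 0
Q = (244541/24150)²/((244541/24150) + 1000/483) = (59800300681/583222500)/(294541/24150) = 59800300681/7113165150 in ≈ 8.407 in

Q = 59800300681/7113165150 in ≈ 8.407 in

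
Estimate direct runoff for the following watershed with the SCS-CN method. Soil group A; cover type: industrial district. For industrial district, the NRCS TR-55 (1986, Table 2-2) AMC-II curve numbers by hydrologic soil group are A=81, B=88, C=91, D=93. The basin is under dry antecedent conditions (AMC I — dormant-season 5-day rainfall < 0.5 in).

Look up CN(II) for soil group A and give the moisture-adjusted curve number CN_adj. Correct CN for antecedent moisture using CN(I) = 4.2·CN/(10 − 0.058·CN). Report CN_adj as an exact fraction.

CN_adj = 170100/2651 ≈ 64.164

NRCS table: industrial district, soil group A → CN(II) = 81
CN(I) from CN(II)=81: (4.2·81)/(10 − 0.058·81) = 170100/2651 ≈ 64.164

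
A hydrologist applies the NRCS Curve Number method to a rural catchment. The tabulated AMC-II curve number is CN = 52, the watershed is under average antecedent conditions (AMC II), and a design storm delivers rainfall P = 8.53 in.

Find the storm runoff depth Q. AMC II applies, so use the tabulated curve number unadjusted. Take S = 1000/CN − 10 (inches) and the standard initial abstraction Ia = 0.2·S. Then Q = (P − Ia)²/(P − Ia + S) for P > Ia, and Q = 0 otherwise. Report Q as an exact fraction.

AMC II — tabulated CN = 52 applies directly.
Retention S: 1000/CN − 10 with CN=52.000 → S = 120/13 ≈ 9.231 in
Ia = 0.2·(120/13) = 24/13 in ≈ 1.846 in
Since P=8.530 > Ia=1.846: effective rainfall P−Ia = 8689/1300 in
Q = (8689/1300)²/((8689/1300) + 120/13) = (75498721/1690000)/(20689/1300) = 75498721/26895700 in ≈ 2.807 in

Q = 75498721/26895700 in ≈ 2.807 in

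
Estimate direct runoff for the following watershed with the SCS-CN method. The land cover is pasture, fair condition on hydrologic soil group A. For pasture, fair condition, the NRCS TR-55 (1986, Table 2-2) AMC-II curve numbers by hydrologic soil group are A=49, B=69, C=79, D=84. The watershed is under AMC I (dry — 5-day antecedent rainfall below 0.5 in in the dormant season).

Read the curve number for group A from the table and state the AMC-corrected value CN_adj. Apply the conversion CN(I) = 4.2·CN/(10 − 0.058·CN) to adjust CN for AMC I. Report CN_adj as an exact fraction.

CN_adj = 34300/1193 ≈ 28.751

NRCS table: pasture, fair condition, soil group A → CN(II) = 49
CN(I) from CN(II)=49: (4.2·49)/(10 − 0.058·49) = 34300/1193 ≈ 28.751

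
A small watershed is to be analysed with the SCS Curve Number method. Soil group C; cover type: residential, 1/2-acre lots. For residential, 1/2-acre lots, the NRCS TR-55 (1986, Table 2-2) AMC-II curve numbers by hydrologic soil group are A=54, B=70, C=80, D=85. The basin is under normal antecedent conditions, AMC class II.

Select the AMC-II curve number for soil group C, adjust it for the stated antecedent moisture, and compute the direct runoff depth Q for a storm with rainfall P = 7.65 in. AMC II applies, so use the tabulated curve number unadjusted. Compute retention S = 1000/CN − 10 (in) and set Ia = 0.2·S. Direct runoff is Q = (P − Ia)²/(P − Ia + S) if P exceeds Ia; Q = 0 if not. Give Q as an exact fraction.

NRCS table: residential, 1/2-acre lots, soil group C → CN(II) = 80
CN(II) = 80; AMC II needs no correction.
Max retention: S = 1000/80 − 10 = 5/2 in (≈ 2.500 in)
Initial abstraction Ia = S/5 = (5/2)/5 = 1/2 ≈ 0.500 in
Since P=7.650 > Ia=0.500: effective rainfall P−Ia = 143/20 in
Q = (143/20)²/((143/20) + 5/2) = (20449/400)/(193/20) = 20449/3860 in ≈ 5.298 in

Q = 20449/3860 in ≈ 5.298 in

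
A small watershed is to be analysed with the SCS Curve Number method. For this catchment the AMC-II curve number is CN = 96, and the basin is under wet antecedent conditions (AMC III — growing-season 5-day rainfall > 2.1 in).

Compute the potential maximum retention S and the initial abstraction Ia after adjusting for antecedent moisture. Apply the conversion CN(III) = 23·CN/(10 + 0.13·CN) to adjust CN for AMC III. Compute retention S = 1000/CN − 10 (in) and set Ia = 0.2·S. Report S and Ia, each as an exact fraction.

Wet (AMC III): CN(III) = 23·96/(10 + 0.13·96) = 2208/(562/25) = 27600/281 ≈ 98.221
Retention S: 1000/CN − 10 with CN=98.221 → S = 25/138 ≈ 0.181 in
Initial abstraction Ia = S/5 = (25/138)/5 = 5/138 ≈ 0.036 in

S = 25/138 in ≈ 0.181 in; Ia = 5/138 in ≈ 0.036 in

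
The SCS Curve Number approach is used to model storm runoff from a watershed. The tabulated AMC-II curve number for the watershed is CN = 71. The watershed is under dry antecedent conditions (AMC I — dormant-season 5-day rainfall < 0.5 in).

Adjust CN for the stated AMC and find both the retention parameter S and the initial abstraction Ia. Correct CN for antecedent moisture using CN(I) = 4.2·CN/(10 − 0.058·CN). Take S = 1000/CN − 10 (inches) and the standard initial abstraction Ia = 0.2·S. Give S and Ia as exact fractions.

CN(I) from CN(II)=71: (4.2·71)/(10 − 0.058·71) = 149100/2941 ≈ 50.697
Max retention: S = 1000/(149100/2941) − 10 = 14500/1491 in (≈ 9.725 in)
Ia = 0.2S: 0.2·9.725 = 1.945 in (exactly 2900/1491)

S = 14500/1491 in ≈ 9.725 in; Ia = 2900/1491 in ≈ 1.945 in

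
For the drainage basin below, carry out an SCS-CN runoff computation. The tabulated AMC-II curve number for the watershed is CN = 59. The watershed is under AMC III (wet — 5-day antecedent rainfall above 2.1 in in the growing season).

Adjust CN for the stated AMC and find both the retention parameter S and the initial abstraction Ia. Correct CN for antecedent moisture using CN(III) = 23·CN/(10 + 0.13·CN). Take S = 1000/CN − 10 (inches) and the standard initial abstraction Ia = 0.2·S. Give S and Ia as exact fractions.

S = 4100/1357 in ≈ 3.021 in; Ia = 820/1357 in ≈ 0.604 in

Wet (AMC III): CN(III) = 23·59/(10 + 0.13·59) = 1357/(1767/100) = 135700/1767 ≈ 76.797
S = 1000/(135700/1767) − 10 = 4100/1357 in ≈ 3.021 in
Ia = 0.2S: 0.2·3.021 = 0.604 in (exactly 820/1357)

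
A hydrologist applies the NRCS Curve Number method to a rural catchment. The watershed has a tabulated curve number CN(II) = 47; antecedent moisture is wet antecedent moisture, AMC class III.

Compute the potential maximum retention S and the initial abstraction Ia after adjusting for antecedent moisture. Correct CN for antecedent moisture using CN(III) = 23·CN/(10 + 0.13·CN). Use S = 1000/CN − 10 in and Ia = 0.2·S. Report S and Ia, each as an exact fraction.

S = 5300/1081 in ≈ 4.903 in; Ia = 1060/1081 in ≈ 0.981 in

Adjust CN=47 to AMC III: 23·47/(10 + 0.13·47) → 1081 ÷ (1611/100) = 108100/1611 ≈ 67.101
S = 1000/(108100/1611) − 10 = 5300/1081 in ≈ 4.903 in
Ia = 0.2·(5300/1081) = 1060/1081 in ≈ 0.981 in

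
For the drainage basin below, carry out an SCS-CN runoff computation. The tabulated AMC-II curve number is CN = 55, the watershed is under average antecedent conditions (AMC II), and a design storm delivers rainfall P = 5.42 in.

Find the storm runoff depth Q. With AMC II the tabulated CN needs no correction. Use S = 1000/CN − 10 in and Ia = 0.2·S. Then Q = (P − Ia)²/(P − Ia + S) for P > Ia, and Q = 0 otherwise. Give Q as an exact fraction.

Average conditions: CN = 55 (no AMC adjustment).
Max retention: S = 1000/55 − 10 = 90/11 in (≈ 8.182 in)
Ia = 0.2S: 0.2·8.182 = 1.636 in (exactly 18/11)
P − Ia = 5.420 − 1.636 = 2081/550 ≈ 3.784 in (> 0, runoff occurs)
Q: (2081/550)² ÷ (6581/550) = 4330561/3619550 in (≈ 1.196 in)

Q = 4330561/3619550 in ≈ 1.196 in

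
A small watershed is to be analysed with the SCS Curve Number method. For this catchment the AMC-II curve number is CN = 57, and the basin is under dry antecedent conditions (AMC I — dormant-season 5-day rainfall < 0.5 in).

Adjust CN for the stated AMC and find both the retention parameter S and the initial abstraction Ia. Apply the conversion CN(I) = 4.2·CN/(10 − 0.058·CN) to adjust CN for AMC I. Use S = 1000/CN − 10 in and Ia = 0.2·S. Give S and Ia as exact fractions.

S = 21500/1197 in ≈ 17.962 in; Ia = 4300/1197 in ≈ 3.592 in

CN(I) from CN(II)=57: (4.2·57)/(10 − 0.058·57) = 119700/3347 ≈ 35.763
Retention S: 1000/CN − 10 with CN=35.763 → S = 21500/1197 ≈ 17.962 in
Initial abstraction Ia = S/5 = (21500/1197)/5 = 4300/1197 ≈ 3.592 in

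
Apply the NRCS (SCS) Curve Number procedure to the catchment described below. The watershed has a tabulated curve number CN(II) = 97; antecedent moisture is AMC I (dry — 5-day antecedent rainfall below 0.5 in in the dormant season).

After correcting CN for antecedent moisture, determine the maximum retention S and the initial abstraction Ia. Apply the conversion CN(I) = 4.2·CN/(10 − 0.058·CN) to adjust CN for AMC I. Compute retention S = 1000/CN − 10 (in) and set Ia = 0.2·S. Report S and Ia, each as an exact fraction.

S = 500/679 in ≈ 0.736 in; Ia = 100/679 in ≈ 0.147 in

Dry (AMC I): CN(I) = 4.2·97/(10 − 0.058·97) = (2037/5)/(2187/500) = 67900/729 ≈ 93.141
Max retention: S = 1000/(67900/729) − 10 = 500/679 in (≈ 0.736 in)
Ia = 0.2S: 0.2·0.736 = 0.147 in (exactly 100/679)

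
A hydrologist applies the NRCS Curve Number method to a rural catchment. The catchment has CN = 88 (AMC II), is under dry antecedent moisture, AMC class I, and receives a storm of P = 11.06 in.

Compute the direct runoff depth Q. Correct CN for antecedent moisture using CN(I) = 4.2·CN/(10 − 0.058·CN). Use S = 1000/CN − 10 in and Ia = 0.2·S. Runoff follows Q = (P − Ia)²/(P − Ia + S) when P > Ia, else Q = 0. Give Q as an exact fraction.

Q = 1606486561/202436850 in ≈ 7.936 in

Dry (AMC I): CN(I) = 4.2·88/(10 − 0.058·88) = (1848/5)/(612/125) = 3850/51 ≈ 75.490
S = 1000/(3850/51) − 10 = 250/77 in ≈ 3.247 in
Initial abstraction Ia = S/5 = (250/77)/5 = 50/77 ≈ 0.649 in
Excess rainfall: 11.060 − 0.649 = 10.411 in; P > Ia so Q > 0
Q = (40081/3850)²/((40081/3850) + 250/77) = (1606486561/14822500)/(52581/3850) = 1606486561/202436850 in ≈ 7.936 in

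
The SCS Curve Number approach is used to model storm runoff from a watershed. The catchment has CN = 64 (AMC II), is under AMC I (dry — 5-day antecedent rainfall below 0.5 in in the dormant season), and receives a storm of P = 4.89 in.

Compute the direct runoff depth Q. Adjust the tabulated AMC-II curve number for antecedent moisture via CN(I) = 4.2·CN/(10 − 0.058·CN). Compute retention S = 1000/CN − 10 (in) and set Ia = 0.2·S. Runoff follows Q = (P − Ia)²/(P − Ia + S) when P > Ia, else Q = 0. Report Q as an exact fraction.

Adjust CN=64 to AMC I: 4.2·64/(10 − 0.058·64) → (1344/5) ÷ (786/125) = 5600/131 ≈ 42.748
Retention S: 1000/CN − 10 with CN=42.748 → S = 375/28 ≈ 13.393 in
Ia = 0.2·(375/28) = 75/28 in ≈ 2.679 in
P − Ia = 4.890 − 2.679 = 387/175 ≈ 2.211 in (> 0, runoff occurs)
Q = (387/175)²/((387/175) + 375/28) = (149769/30625)/(10923/700) = 199692/637175 in ≈ 0.313 in

Q = 199692/637175 in ≈ 0.313 in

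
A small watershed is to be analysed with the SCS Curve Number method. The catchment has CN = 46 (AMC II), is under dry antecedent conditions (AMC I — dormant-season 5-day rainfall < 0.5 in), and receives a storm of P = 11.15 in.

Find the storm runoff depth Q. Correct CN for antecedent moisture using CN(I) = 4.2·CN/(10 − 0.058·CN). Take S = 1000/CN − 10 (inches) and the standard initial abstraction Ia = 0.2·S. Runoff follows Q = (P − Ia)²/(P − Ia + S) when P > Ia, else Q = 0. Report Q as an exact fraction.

Adjust CN=46 to AMC I: 4.2·46/(10 − 0.058·46) → (966/5) ÷ (1833/250) = 16100/611 ≈ 26.350
Retention S: 1000/CN − 10 with CN=26.350 → S = 4500/161 ≈ 27.950 in
Ia = 0.2·(4500/161) = 900/161 in ≈ 5.590 in
P − Ia = 11.150 − 5.590 = 17903/3220 ≈ 5.560 in (> 0, runoff occurs)
Q = (17903/3220)²/((17903/3220) + 4500/161) = (320517409/10368400)/(107903/3220) = 320517409/347447660 in ≈ 0.922 in

Q = 320517409/347447660 in ≈ 0.922 in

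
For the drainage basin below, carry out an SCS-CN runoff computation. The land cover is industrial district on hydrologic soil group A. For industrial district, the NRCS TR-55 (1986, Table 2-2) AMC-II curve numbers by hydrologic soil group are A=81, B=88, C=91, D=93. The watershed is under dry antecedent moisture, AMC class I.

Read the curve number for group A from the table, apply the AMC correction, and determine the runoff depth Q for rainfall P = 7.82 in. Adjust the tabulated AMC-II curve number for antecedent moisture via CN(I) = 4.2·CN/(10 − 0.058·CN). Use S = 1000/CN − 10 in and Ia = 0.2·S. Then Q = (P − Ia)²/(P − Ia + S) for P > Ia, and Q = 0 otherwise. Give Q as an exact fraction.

Q = 325003748281/88884989550 in ≈ 3.656 in

NRCS table: industrial district, soil group A → CN(II) = 81
CN(I) from CN(II)=81: (4.2·81)/(10 − 0.058·81) = 170100/2651 ≈ 64.164
Retention S: 1000/CN − 10 with CN=64.164 → S = 9500/1701 ≈ 5.585 in
Initial abstraction Ia = S/5 = (9500/1701)/5 = 1900/1701 ≈ 1.117 in
P − Ia = 7.820 − 1.117 = 570091/85050 ≈ 6.703 in (> 0, runoff occurs)
Q: (570091/85050)² ÷ (1045091/85050) = 325003748281/88884989550 in (≈ 3.656 in)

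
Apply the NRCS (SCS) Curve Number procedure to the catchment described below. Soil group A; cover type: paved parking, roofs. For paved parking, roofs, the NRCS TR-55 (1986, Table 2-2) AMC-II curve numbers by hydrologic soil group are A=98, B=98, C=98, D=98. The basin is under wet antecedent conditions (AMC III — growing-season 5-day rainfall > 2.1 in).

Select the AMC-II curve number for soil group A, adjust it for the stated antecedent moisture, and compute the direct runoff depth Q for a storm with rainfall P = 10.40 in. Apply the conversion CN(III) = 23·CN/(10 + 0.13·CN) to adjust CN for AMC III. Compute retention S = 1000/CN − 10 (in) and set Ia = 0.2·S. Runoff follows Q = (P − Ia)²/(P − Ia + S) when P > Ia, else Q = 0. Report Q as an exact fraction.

Q = 855679504/83121885 in ≈ 10.294 in

NRCS table: paved parking, roofs, soil group A → CN(II) = 98
CN(III) from CN(II)=98: (23·98)/(10 + 0.13·98) = 112700/1137 ≈ 99.120
Retention S: 1000/CN − 10 with CN=99.120 → S = 100/1127 ≈ 0.089 in
Initial abstraction Ia = S/5 = (100/1127)/5 = 20/1127 ≈ 0.018 in
P − Ia = 10.400 − 0.018 = 58504/5635 ≈ 10.382 in (> 0, runoff occurs)
Q = (58504/5635)²/((58504/5635) + 100/1127) = (3422718016/31753225)/(59004/5635) = 855679504/83121885 in ≈ 10.294 in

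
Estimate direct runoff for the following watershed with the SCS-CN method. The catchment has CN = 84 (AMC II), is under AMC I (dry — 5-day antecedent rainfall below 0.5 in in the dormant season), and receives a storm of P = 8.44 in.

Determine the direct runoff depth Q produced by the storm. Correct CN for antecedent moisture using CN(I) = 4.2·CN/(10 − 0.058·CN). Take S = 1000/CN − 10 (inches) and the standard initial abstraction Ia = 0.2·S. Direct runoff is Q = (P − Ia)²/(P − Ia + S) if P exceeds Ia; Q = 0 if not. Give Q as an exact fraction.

Adjust CN=84 to AMC I: 4.2·84/(10 − 0.058·84) → (1764/5) ÷ (641/125) = 44100/641 ≈ 68.799
Retention S: 1000/CN − 10 with CN=68.799 → S = 2000/441 ≈ 4.535 in
Ia = 0.2·(2000/441) = 400/441 in ≈ 0.907 in
Excess rainfall: 8.440 − 0.907 = 7.533 in; P > Ia so Q > 0
Q = (83051/11025)²/((83051/11025) + 2000/441) = (6897468601/121550625)/(133051/11025) = 6897468601/1466887275 in ≈ 4.702 in

Q = 6897468601/1466887275 in ≈ 4.702 in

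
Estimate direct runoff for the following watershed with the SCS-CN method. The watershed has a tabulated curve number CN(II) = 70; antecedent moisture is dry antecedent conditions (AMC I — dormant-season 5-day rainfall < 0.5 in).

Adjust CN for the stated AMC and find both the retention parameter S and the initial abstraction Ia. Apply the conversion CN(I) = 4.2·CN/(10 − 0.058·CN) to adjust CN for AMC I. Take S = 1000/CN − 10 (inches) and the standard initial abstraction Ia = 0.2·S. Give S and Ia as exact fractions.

S = 500/49 in ≈ 10.204 in; Ia = 100/49 in ≈ 2.041 in

Adjust CN=70 to AMC I: 4.2·70/(10 − 0.058·70) → 294 ÷ (297/50) = 4900/99 ≈ 49.495
Retention S: 1000/CN − 10 with CN=49.495 → S = 500/49 ≈ 10.204 in
Ia = 0.2S: 0.2·10.204 = 2.041 in (exactly 100/49)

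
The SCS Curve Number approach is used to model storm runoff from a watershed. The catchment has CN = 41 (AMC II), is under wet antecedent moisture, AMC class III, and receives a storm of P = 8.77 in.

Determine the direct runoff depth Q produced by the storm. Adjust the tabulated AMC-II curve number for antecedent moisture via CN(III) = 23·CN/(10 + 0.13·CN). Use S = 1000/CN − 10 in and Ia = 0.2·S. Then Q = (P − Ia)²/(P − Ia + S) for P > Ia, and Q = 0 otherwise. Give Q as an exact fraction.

Q = 502696598121/122496737300 in ≈ 4.104 in

Adjust CN=41 to AMC III: 23·41/(10 + 0.13·41) → 943 ÷ (1533/100) = 94300/1533 ≈ 61.513
S = 1000/(94300/1533) − 10 = 5900/943 in ≈ 6.257 in
Ia = 0.2S: 0.2·6.257 = 1.251 in (exactly 1180/943)
Since P=8.770 > Ia=1.251: effective rainfall P−Ia = 709011/94300 in
Q: (709011/94300)² ÷ (1299011/94300) = 502696598121/122496737300 in (≈ 4.104 in)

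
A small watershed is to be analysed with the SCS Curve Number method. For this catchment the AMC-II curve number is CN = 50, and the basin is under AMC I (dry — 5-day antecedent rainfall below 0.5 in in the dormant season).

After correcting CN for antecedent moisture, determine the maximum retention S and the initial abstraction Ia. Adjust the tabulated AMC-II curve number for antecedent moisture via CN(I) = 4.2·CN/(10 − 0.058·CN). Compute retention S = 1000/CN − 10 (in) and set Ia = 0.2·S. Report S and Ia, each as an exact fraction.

S = 500/21 in ≈ 23.810 in; Ia = 100/21 in ≈ 4.762 in

Dry (AMC I): CN(I) = 4.2·50/(10 − 0.058·50) = 210/(71/10) = 2100/71 ≈ 29.577
Max retention: S = 1000/(2100/71) − 10 = 500/21 in (≈ 23.810 in)
Ia = 0.2·(500/21) = 100/21 in ≈ 4.762 in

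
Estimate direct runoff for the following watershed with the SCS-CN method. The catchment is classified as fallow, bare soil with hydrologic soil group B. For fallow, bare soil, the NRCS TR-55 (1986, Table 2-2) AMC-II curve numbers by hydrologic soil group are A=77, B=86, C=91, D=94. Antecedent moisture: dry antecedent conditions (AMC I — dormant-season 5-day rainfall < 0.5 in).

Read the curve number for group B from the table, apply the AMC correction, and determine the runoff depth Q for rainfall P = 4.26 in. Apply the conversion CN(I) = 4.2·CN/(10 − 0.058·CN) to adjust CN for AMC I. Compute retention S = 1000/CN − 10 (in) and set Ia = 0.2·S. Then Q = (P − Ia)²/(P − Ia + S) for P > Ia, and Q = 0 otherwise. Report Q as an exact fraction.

NRCS table: fallow, bare soil, soil group B → CN(II) = 86
Dry (AMC I): CN(I) = 4.2·86/(10 − 0.058·86) = (1806/5)/(1253/250) = 12900/179 ≈ 72.067
S = 1000/(12900/179) − 10 = 500/129 in ≈ 3.876 in
Ia = 0.2S: 0.2·3.876 = 0.775 in (exactly 100/129)
P − Ia = 4.260 − 0.775 = 22477/6450 ≈ 3.485 in (> 0, runoff occurs)
Q: (22477/6450)² ÷ (47477/6450) = 505215529/306226650 in (≈ 1.650 in)

Q = 505215529/306226650 in ≈ 1.650 in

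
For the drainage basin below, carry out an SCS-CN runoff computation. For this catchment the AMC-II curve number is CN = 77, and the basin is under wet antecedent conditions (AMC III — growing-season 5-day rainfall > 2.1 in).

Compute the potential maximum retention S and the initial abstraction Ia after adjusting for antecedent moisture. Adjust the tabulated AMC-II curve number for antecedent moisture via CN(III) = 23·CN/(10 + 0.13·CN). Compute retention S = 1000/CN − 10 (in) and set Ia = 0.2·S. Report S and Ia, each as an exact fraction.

S = 100/77 in ≈ 1.299 in; Ia = 20/77 in ≈ 0.260 in

CN(III) from CN(II)=77: (23·77)/(10 + 0.13·77) = 7700/87 ≈ 88.506
S = 1000/(7700/87) − 10 = 100/77 in ≈ 1.299 in
Initial abstraction Ia = S/5 = (100/77)/5 = 20/77 ≈ 0.260 in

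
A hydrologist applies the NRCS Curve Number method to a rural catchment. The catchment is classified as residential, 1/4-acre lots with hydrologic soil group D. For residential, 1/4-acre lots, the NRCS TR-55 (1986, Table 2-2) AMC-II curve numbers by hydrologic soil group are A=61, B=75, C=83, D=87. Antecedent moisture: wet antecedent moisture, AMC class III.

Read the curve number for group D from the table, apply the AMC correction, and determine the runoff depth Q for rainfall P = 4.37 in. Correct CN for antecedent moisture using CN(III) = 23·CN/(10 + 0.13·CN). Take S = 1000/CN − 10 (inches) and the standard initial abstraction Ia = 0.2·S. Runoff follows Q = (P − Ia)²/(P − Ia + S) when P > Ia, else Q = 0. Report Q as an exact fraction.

NRCS table: residential, 1/4-acre lots, soil group D → CN(II) = 87
CN(III) from CN(II)=87: (23·87)/(10 + 0.13·87) = 200100/2131 ≈ 93.900
Max retention: S = 1000/(200100/2131) − 10 = 1300/2001 in (≈ 0.650 in)
Ia = 0.2·(1300/2001) = 260/2001 in ≈ 0.130 in
Since P=4.370 > Ia=0.130: effective rainfall P−Ia = 848437/200100 in
Q: (848437/200100)² ÷ (978437/200100) = 719845342969/195785243700 in (≈ 3.677 in)

Q = 719845342969/195785243700 in ≈ 3.677 in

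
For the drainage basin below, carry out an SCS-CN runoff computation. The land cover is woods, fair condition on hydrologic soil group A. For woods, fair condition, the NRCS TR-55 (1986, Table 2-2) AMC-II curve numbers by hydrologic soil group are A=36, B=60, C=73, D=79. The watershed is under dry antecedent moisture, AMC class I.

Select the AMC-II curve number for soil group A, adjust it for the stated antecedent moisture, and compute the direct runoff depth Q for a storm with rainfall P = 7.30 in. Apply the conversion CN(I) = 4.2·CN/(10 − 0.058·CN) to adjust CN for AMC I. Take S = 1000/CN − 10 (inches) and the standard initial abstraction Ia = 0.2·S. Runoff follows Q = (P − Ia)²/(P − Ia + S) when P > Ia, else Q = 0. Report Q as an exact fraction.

NRCS table: woods, fair condition, soil group A → CN(II) = 36
Dry (AMC I): CN(I) = 4.2·36/(10 − 0.058·36) = (756/5)/(989/125) = 18900/989 ≈ 19.110
S = 1000/(18900/989) − 10 = 8000/189 in ≈ 42.328 in
Ia = 0.2S: 0.2·42.328 = 8.466 in (exactly 1600/189)
P = 7.300 ≤ Ia = 8.466 in: entire storm abstracted, Q = 0.

Q = 0 in ≈ 0.000 in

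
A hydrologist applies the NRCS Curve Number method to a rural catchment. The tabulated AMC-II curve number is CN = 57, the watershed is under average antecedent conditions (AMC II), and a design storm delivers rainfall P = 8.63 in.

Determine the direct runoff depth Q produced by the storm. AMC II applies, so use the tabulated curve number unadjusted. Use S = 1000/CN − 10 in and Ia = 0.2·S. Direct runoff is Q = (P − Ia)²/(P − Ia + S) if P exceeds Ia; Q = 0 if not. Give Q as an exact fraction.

Average conditions: CN = 57 (no AMC adjustment).
S = 1000/57 − 10 = 430/57 in ≈ 7.544 in
Ia = 0.2S: 0.2·7.544 = 1.509 in (exactly 86/57)
Excess rainfall: 8.630 − 1.509 = 7.121 in; P > Ia so Q > 0
Q = (40591/5700)²/((40591/5700) + 430/57) = (1647629281/32490000)/(83591/5700) = 1647629281/476468700 in ≈ 3.458 in

Q = 1647629281/476468700 in ≈ 3.458 in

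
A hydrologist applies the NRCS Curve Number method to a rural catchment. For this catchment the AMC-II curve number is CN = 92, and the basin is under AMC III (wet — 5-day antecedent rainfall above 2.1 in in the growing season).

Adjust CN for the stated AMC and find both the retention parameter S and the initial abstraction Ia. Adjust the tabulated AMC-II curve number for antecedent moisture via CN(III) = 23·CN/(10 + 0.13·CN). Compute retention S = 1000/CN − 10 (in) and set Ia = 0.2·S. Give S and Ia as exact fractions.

Adjust CN=92 to AMC III: 23·92/(10 + 0.13·92) → 2116 ÷ (549/25) = 52900/549 ≈ 96.357
Retention S: 1000/CN − 10 with CN=96.357 → S = 200/529 ≈ 0.378 in
Ia = 0.2·(200/529) = 40/529 in ≈ 0.076 in

S = 200/529 in ≈ 0.378 in; Ia = 40/529 in ≈ 0.076 in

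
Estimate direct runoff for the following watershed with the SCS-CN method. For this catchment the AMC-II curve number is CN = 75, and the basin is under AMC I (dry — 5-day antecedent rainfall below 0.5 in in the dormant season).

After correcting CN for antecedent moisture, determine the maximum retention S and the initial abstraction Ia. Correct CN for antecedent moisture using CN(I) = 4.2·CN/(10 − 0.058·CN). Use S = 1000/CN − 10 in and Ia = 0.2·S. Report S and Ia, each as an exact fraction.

S = 500/63 in ≈ 7.937 in; Ia = 100/63 in ≈ 1.587 in

CN(I) from CN(II)=75: (4.2·75)/(10 − 0.058·75) = 6300/113 ≈ 55.752
Retention S: 1000/CN − 10 with CN=55.752 → S = 500/63 ≈ 7.937 in
Ia = 0.2·(500/63) = 100/63 in ≈ 1.587 in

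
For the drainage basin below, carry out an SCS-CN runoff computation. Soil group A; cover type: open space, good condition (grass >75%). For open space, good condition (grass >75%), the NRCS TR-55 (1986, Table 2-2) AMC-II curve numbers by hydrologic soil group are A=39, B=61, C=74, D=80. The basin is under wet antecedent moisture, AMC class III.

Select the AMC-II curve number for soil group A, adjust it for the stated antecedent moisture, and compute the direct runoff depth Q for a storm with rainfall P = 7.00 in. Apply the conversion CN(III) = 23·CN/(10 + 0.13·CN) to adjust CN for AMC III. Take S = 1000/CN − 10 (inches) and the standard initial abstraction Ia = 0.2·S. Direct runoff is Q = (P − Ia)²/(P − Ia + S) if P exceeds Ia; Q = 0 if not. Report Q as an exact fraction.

NRCS table: open space, good condition (grass >75%), soil group A → CN(II) = 39
Wet (AMC III): CN(III) = 23·39/(10 + 0.13·39) = 897/(1507/100) = 89700/1507 ≈ 59.522
Retention S: 1000/CN − 10 with CN=59.522 → S = 6100/897 ≈ 6.800 in
Ia = 0.2S: 0.2·6.800 = 1.360 in (exactly 1220/897)
Excess rainfall: 7.000 − 1.360 = 5.640 in; P > Ia so Q > 0
Q = (5059/897)²/((5059/897) + 6100/897) = (25593481/804609)/(11159/897) = 25593481/10009623 in ≈ 2.557 in

Q = 25593481/10009623 in ≈ 2.557 in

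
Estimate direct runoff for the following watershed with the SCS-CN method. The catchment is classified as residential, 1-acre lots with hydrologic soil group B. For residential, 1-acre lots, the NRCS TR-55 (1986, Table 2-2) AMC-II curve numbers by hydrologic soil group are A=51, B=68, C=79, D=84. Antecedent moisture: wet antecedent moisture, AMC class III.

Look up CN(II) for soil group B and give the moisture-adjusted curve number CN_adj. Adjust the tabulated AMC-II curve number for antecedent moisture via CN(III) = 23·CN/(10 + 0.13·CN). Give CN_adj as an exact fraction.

NRCS table: residential, 1-acre lots, soil group B → CN(II) = 68
Adjust CN=68 to AMC III: 23·68/(10 + 0.13·68) → 1564 ÷ (471/25) = 39100/471 ≈ 83.015

CN_adj = 39100/471 ≈ 83.015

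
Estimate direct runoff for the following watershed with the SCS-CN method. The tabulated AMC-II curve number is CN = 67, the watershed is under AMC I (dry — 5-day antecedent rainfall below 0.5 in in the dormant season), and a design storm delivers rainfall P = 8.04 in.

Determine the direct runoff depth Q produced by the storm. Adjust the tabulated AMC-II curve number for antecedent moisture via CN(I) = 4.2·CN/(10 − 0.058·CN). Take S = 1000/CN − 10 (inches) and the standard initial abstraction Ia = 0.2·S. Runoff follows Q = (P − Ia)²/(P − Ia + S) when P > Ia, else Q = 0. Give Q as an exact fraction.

Q = 4458099361/2395054025 in ≈ 1.861 in

Dry (AMC I): CN(I) = 4.2·67/(10 − 0.058·67) = (1407/5)/(3057/500) = 46900/1019 ≈ 46.026
Retention S: 1000/CN − 10 with CN=46.026 → S = 5500/469 ≈ 11.727 in
Ia = 0.2·(5500/469) = 1100/469 in ≈ 2.345 in
P − Ia = 8.040 − 2.345 = 66769/11725 ≈ 5.695 in (> 0, runoff occurs)
Runoff Q = (P−Ia)²/(P−Ia+S) = (5.695)²/(5.695+11.727) = 4458099361/2395054025 ≈ 1.861 in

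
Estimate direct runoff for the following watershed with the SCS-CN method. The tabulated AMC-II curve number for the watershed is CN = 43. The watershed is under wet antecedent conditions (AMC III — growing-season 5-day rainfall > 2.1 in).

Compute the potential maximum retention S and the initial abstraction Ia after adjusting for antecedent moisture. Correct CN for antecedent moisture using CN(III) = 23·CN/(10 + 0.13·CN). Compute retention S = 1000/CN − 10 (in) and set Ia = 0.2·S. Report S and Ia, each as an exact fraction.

CN(III) from CN(II)=43: (23·43)/(10 + 0.13·43) = 98900/1559 ≈ 63.438
Max retention: S = 1000/(98900/1559) − 10 = 5700/989 in (≈ 5.763 in)
Initial abstraction Ia = S/5 = (5700/989)/5 = 1140/989 ≈ 1.153 in

S = 5700/989 in ≈ 5.763 in; Ia = 1140/989 in ≈ 1.153 in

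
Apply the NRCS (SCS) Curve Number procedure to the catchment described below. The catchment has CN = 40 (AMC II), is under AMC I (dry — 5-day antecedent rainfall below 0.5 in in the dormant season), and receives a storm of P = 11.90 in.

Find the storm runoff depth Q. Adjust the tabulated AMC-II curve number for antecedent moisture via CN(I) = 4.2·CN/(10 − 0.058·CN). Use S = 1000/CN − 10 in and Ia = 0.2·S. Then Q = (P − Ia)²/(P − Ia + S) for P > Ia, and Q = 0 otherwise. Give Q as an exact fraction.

Dry (AMC I): CN(I) = 4.2·40/(10 − 0.058·40) = 168/(192/25) = 175/8 ≈ 21.875
Max retention: S = 1000/(175/8) − 10 = 250/7 in (≈ 35.714 in)
Initial abstraction Ia = S/5 = (250/7)/5 = 50/7 ≈ 7.143 in
Excess rainfall: 11.900 − 7.143 = 4.757 in; P > Ia so Q > 0
Q = (333/70)²/((333/70) + 250/7) = (110889/4900)/(2833/70) = 110889/198310 in ≈ 0.559 in

Q = 110889/198310 in ≈ 0.559 in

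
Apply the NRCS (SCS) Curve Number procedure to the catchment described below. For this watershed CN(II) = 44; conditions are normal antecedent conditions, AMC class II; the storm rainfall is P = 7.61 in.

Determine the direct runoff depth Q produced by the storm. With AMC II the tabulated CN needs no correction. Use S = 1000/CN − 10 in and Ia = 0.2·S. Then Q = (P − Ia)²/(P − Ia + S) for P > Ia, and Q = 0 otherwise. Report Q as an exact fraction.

Q = 31036041/21528100 in ≈ 1.442 in

AMC II — tabulated CN = 44 applies directly.
Retention S: 1000/CN − 10 with CN=44.000 → S = 140/11 ≈ 12.727 in
Ia = 0.2·(140/11) = 28/11 in ≈ 2.545 in
Excess rainfall: 7.610 − 2.545 = 5.065 in; P > Ia so Q > 0
Q: (5571/1100)² ÷ (19571/1100) = 31036041/21528100 in (≈ 1.442 in)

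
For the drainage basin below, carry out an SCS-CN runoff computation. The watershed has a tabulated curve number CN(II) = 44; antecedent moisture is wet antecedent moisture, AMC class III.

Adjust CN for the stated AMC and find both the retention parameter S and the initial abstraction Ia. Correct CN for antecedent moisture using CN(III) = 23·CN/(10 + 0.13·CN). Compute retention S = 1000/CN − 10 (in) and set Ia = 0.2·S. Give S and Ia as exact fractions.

Wet (AMC III): CN(III) = 23·44/(10 + 0.13·44) = 1012/(393/25) = 25300/393 ≈ 64.377
Max retention: S = 1000/(25300/393) − 10 = 1400/253 in (≈ 5.534 in)
Ia = 0.2S: 0.2·5.534 = 1.107 in (exactly 280/253)

S = 1400/253 in ≈ 5.534 in; Ia = 280/253 in ≈ 1.107 in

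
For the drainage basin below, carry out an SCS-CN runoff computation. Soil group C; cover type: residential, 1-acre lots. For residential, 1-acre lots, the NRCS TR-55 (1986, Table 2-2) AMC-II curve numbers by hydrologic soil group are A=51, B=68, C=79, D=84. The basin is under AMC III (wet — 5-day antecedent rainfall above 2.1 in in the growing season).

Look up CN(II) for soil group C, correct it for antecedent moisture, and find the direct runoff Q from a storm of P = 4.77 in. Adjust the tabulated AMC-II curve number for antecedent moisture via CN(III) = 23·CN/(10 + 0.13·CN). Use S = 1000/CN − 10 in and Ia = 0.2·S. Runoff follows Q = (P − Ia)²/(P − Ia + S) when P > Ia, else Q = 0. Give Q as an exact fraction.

Q = 226714978227/62668875100 in ≈ 3.618 in

NRCS table: residential, 1-acre lots, soil group C → CN(II) = 79
CN(III) from CN(II)=79: (23·79)/(10 + 0.13·79) = 181700/2027 ≈ 89.640
Retention S: 1000/CN − 10 with CN=89.640 → S = 2100/1817 ≈ 1.156 in
Ia = 0.2·(2100/1817) = 420/1817 in ≈ 0.231 in
P − Ia = 4.770 − 0.231 = 824709/181700 ≈ 4.539 in (> 0, runoff occurs)
Runoff Q = (P−Ia)²/(P−Ia+S) = (4.539)²/(4.539+1.156) = 226714978227/62668875100 ≈ 3.618 in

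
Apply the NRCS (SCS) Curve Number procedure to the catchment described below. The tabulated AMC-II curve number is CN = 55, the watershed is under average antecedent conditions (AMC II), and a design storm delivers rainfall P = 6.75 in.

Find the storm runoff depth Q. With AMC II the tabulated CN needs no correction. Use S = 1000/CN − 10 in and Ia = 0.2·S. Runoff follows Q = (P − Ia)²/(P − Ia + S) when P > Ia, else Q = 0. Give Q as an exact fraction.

Average conditions: CN = 55 (no AMC adjustment).
Max retention: S = 1000/55 − 10 = 90/11 in (≈ 8.182 in)
Ia = 0.2S: 0.2·8.182 = 1.636 in (exactly 18/11)
Excess rainfall: 6.750 − 1.636 = 5.114 in; P > Ia so Q > 0
Q: (225/44)² ÷ (585/44) = 1125/572 in (≈ 1.967 in)

Q = 1125/572 in ≈ 1.967 in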